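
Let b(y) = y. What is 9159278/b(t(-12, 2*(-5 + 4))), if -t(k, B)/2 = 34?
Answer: -4579639/34 ≈ -1.3470e+5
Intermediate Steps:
t(k, B) = -68 (t(k, B) = -2*34 = -68)
9159278/b(t(-12, 2*(-5 + 4))) = 9159278/(-68) = 9159278*(-1/68) = -4579639/34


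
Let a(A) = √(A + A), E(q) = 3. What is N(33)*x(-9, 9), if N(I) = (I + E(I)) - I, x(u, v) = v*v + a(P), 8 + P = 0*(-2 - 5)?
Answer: 243 + 12*I ≈ 243.0 + 12.0*I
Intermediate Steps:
P = -8 (P = -8 + 0*(-2 - 5) = -8 + 0*(-7) = -8 + 0 = -8)
a(A) = √2*√A (a(A) = √(2*A) = √2*√A)
x(u, v) = v² + 4*I (x(u, v) = v*v + √2*√(-8) = v² + √2*(2*I*√2) = v² + 4*I)
N(I) = 3 (N(I) = (I + 3) - I = (3 + I) - I = 3)
N(33)*x(-9, 9) = 3*(9² + 4*I) = 3*(81 + 4*I) = 243 + 12*I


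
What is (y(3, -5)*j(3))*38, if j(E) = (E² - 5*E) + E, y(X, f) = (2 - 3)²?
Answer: -114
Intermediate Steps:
y(X, f) = 1 (y(X, f) = (-1)² = 1)
j(E) = E² - 4*E
(y(3, -5)*j(3))*38 = (1*(3*(-4 + 3)))*38 = (1*(3*(-1)))*38 = (1*(-3))*38 = -3*38 = -114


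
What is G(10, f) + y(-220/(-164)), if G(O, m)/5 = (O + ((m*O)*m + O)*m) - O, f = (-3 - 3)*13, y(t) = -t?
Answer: -972991555/41 ≈ -2.3731e+7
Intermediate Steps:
f = -78 (f = -6*13 = -78)
G(O, m) = 5*m*(O + O*m²) (G(O, m) = 5*((O + ((m*O)*m + O)*m) - O) = 5*((O + ((O*m)*m + O)*m) - O) = 5*((O + (O*m² + O)*m) - O) = 5*((O + (O + O*m²)*m) - O) = 5*((O + m*(O + O*m²)) - O) = 5*(m*(O + O*m²)) = 5*m*(O + O*m²))
G(10, f) + y(-220/(-164)) = 5*10*(-78)*(1 + (-78)²) - (-220)/(-164) = 5*10*(-78)*(1 + 6084) - (-220)*(-1)/164 = 5*10*(-78)*6085 - 1*55/41 = -23731500 - 55/41 = -972991555/41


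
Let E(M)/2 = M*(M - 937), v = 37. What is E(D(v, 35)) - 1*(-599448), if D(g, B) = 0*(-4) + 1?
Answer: 597576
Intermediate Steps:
D(g, B) = 1 (D(g, B) = 0 + 1 = 1)
E(M) = 2*M*(-937 + M) (E(M) = 2*(M*(M - 937)) = 2*(M*(-937 + M)) = 2*M*(-937 + M))
E(D(v, 35)) - 1*(-599448) = 2*1*(-937 + 1) - 1*(-599448) = 2*1*(-936) + 599448 = -1872 + 599448 = 597576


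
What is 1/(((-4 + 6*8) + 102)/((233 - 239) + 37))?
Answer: 31/146 ≈ 0.21233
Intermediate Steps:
1/(((-4 + 6*8) + 102)/((233 - 239) + 37)) = 1/(((-4 + 48) + 102)/(-6 + 37)) = 1/((44 + 102)/31) = 1/(146*(1/31)) = 1/(146/31) = 31/146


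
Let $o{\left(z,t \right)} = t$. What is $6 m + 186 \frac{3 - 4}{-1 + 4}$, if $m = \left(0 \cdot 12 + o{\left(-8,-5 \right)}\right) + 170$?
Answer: $928$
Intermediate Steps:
$m = 165$ ($m = \left(0 \cdot 12 - 5\right) + 170 = \left(0 - 5\right) + 170 = -5 + 170 = 165$)
$6 m + 186 \frac{3 - 4}{-1 + 4} = 6 \cdot 165 + 186 \frac{3 - 4}{-1 + 4} = 990 + 186 \cdot \frac{1}{3} \left(-1\right) = 990 + 186 \left(- \frac{1}{3}\right) = 990 - 62 = 928$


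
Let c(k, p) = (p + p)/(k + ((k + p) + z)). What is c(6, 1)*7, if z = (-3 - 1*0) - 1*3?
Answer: 2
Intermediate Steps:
z = -6 (z = (-3 + 0) - 3 = -3 - 3 = -6)
c(k, p) = 2*p/(-6 + p + 2*k) (c(k, p) = (p + p)/(k + ((k + p) - 6)) = (2*p)/(k + (-6 + k + p)) = (2*p)/(-6 + p + 2*k) = 2*p/(-6 + p + 2*k))
c(6, 1)*7 = (2*1/(-6 + 1 + 2*6))*7 = (2*1/(-6 + 1 + 12))*7 = (2*1/7)*7 = (2*1*(⅐))*7 = (2/7)*7 = 2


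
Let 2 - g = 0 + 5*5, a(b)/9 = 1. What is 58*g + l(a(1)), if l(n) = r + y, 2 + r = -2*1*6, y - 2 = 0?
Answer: -1346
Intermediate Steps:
a(b) = 9 (a(b) = 9*1 = 9)
y = 2 (y = 2 + 0 = 2)
r = -14 (r = -2 - 2*1*6 = -2 - 2*6 = -2 - 12 = -14)
l(n) = -12 (l(n) = -14 + 2 = -12)
g = -23 (g = 2 - (0 + 5*5) = 2 - (0 + 25) = 2 - 1*25 = 2 - 25 = -23)
58*g + l(a(1)) = 58*(-23) - 12 = -1334 - 12 = -1346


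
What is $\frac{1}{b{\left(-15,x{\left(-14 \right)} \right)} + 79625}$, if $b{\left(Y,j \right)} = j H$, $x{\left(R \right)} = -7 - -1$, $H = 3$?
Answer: $\frac{1}{79607} \approx 1.2562 \cdot 10^{-5}$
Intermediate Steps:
$x{\left(R \right)} = -6$ ($x{\left(R \right)} = -7 + 1 = -6$)
$b{\left(Y,j \right)} = 3 j$ ($b{\left(Y,j \right)} = j 3 = 3 j$)
$\frac{1}{b{\left(-15,x{\left(-14 \right)} \right)} + 79625} = \frac{1}{3 \left(-6\right) + 79625} = \frac{1}{-18 + 79625} = \frac{1}{79607}$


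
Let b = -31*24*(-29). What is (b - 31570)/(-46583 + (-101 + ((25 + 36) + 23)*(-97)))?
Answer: 4997/27416 ≈ 0.18227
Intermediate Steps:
b = 21576 (b = -744*(-29) = 21576)
(b - 31570)/(-46583 + (-101 + ((25 + 36) + 23)*(-97))) = (21576 - 31570)/(-46583 + (-101 + ((25 + 36) + 23)*(-97))) = -9994/(-46583 + (-101 + (61 + 23)*(-97))) = -9994/(-46583 + (-101 + 84*(-97))) = -9994/(-46583 + (-101 - 8148)) = -9994/(-46583 - 8249) = -9994/(-54832) = -9994*(-1/54832) = 4997/27416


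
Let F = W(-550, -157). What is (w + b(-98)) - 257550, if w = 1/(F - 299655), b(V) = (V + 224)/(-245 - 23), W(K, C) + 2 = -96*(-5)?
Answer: -10325125719185/40089718 ≈ -2.5755e+5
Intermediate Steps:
W(K, C) = 478 (W(K, C) = -2 - 96*(-5) = -2 + 480 = 478)
F = 478
b(V) = -56/67 - V/268 (b(V) = (224 + V)/(-268) = (224 + V)*(-1/268) = -56/67 - V/268)
w = -1/299177 (w = 1/(478 - 299655) = 1/(-299177) = -1/299177 ≈ -3.3425e-6)
(w + b(-98)) - 257550 = (-1/299177 + (-56/67 - 1/268*(-98))) - 257550 = (-1/299177 + (-56/67 + 49/134)) - 257550 = (-1/299177 - 63/134) - 257550 = -18848285/40089718 - 257550 = -10325125719185/40089718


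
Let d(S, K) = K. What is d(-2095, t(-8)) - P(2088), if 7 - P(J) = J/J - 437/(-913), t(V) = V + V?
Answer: -19649/913 ≈ -21.521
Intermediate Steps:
t(V) = 2*V
P(J) = 5041/913 (P(J) = 7 - (J/J - 437/(-913)) = 7 - (1 - 437*(-1/913)) = 7 - (1 + 437/913) = 7 - 1*1350/913 = 7 - 1350/913 = 5041/913)
d(-2095, t(-8)) - P(2088) = 2*(-8) - 1*5041/913 = -16 - 5041/913 = -19649/913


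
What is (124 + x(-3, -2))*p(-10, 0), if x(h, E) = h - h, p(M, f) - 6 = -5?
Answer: 124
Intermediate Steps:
p(M, f) = 1 (p(M, f) = 6 - 5 = 1)
x(h, E) = 0
(124 + x(-3, -2))*p(-10, 0) = (124 + 0)*1 = 124*1 = 124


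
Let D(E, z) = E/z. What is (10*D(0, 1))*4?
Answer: 0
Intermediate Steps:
(10*D(0, 1))*4 = (10*(0/1))*4 = (10*(0*1))*4 = (10*0)*4 = 0*4 = 0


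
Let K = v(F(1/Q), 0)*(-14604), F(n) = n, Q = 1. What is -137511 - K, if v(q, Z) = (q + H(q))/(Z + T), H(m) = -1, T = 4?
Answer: -137511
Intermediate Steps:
v(q, Z) = (-1 + q)/(4 + Z) (v(q, Z) = (q - 1)/(Z + 4) = (-1 + q)/(4 + Z))
K = 0 (K = ((-1 + 1/1)/(4 + 0))*(-14604) = ((-1 + 1*1)/4)*(-14604) = ((-1 + 1)/4)*(-14604) = ((¼)*0)*(-14604) = 0*(-14604) = 0)
-137511 - K = -137511 - 1*0 = -137511 + 0 = -137511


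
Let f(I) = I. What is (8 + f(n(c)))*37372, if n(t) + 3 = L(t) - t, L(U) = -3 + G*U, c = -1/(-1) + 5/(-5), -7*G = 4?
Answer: 74744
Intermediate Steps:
G = -4/7 (G = -⅐*4 = -4/7 ≈ -0.57143)
c = 0 (c = -1*(-1) + 5*(-⅕) = 1 - 1 = 0)
L(U) = -3 - 4*U/7
n(t) = -6 - 11*t/7 (n(t) = -3 + ((-3 - 4*t/7) - t) = -3 + (-3 - 11*t/7) = -6 - 11*t/7)
(8 + f(n(c)))*37372 = (8 + (-6 - 11/7*0))*37372 = (8 + (-6 + 0))*37372 = (8 - 6)*37372 = 2*37372 = 74744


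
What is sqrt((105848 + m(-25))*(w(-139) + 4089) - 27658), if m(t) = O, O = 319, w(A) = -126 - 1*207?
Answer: sqrt(398735594) ≈ 19968.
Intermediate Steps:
w(A) = -333 (w(A) = -126 - 207 = -333)
m(t) = 319
sqrt((105848 + m(-25))*(w(-139) + 4089) - 27658) = sqrt((105848 + 319)*(-333 + 4089) - 27658) = sqrt(106167*3756 - 27658) = sqrt(398763252 - 27658) = sqrt(398735594)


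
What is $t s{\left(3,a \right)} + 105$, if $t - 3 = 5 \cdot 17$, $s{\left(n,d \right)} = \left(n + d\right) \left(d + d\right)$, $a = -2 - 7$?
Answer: $9609$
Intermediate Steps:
$a = -9$ ($a = -2 - 7 = -9$)
$s{\left(n,d \right)} = 2 d \left(d + n\right)$ ($s{\left(n,d \right)} = \left(d + n\right) 2 d = 2 d \left(d + n\right)$)
$t = 88$ ($t = 3 + 5 \cdot 17 = 3 + 85 = 88$)
$t s{\left(3,a \right)} + 105 = 88 \cdot 2 \left(-9\right) \left(-9 + 3\right) + 105 = 88 \cdot 2 \left(-9\right) \left(-6\right) + 105 = 88 \cdot 108 + 105 = 9504 + 105 = 9609$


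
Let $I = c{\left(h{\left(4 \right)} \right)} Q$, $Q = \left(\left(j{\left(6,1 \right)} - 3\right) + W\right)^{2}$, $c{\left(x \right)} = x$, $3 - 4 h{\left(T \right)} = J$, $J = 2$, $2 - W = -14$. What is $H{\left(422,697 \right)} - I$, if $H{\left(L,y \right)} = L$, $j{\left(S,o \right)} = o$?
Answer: $373$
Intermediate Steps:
$W = 16$ ($W = 2 - -14 = 2 + 14 = 16$)
$h{\left(T \right)} = \frac{1}{4}$ ($h{\left(T \right)} = \frac{3}{4} - \frac{1}{2} = \frac{1}{4}$)
$Q = 196$ ($Q = \left(\left(1 - 3\right) + 16\right)^{2} = \left(-2 + 16\right)^{2} = 14^{2} = 196$)
$I = 49$ ($I = \frac{1}{4} \cdot 196 = 49$)
$H{\left(422,697 \right)} - I = 422 - 49 = 373$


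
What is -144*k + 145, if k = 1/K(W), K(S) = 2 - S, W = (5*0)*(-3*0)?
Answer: 73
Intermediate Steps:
W = 0 (W = 0*0 = 0)
k = ½ (k = 1/(2 - 1*0) = 1/(2 + 0) = 1/2 = ½ ≈ 0.50000)
-144*k + 145 = -144*½ + 145 = -72 + 145 = 73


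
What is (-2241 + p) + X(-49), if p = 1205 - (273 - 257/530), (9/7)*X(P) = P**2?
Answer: 2666093/4770 ≈ 558.93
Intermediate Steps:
X(P) = 7*P**2/9
p = 494217/530 (p = 1205 - (273 - 257*1/530) = 1205 - (273 - 257/530) = 1205 - 1*144433/530 = 1205 - 144433/530 = 494217/530 ≈ 932.48)
(-2241 + p) + X(-49) = (-2241 + 494217/530) + (7/9)*(-49)**2 = -693513/530 + (7/9)*2401 = -693513/530 + 16807/9 = 2666093/4770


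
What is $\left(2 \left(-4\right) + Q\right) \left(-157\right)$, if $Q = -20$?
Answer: $4396$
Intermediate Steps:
$\left(2 \left(-4\right) + Q\right) \left(-157\right) = \left(2 \left(-4\right) - 20\right) \left(-157\right) = \left(-8 - 20\right) \left(-157\right) = \left(-28\right) \left(-157\right) = 4396$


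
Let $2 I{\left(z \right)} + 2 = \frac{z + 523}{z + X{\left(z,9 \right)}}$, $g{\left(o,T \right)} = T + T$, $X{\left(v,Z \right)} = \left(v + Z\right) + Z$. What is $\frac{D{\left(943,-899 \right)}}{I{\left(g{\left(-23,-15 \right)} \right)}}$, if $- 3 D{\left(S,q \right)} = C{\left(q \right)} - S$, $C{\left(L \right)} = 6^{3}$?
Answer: $- \frac{20356}{577} \approx -35.279$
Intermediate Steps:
$C{\left(L \right)} = 216$
$D{\left(S,q \right)} = -72 + \frac{S}{3}$ ($D{\left(S,q \right)} = - \frac{216 - S}{3} = -72 + \frac{S}{3}$)
$X{\left(v,Z \right)} = v + 2 Z$ ($X{\left(v,Z \right)} = \left(Z + v\right) + Z = v + 2 Z$)
$g{\left(o,T \right)} = 2 T$
$I{\left(z \right)} = -1 + \frac{523 + z}{2 \left(18 + 2 z\right)}$ ($I{\left(z \right)} = -1 + \frac{\left(z + 523\right) \frac{1}{z + \left(z + 2 \cdot 9\right)}}{2} = -1 + \frac{\left(523 + z\right) \frac{1}{z + \left(z + 18\right)}}{2} = -1 + \frac{\left(523 + z\right) \frac{1}{z + \left(18 + z\right)}}{2} = -1 + \frac{\left(523 + z\right) \frac{1}{18 + 2 z}}{2} = -1 + \frac{\frac{1}{18 + 2 z} \left(523 + z\right)}{2} = -1 + \frac{523 + z}{2 \left(18 + 2 z\right)}$)
$\frac{D{\left(943,-899 \right)}}{I{\left(g{\left(-23,-15 \right)} \right)}} = \frac{-72 + \frac{1}{3} \cdot 943}{\frac{1}{4} \frac{1}{9 + 2 \left(-15\right)} \left(487 - 3 \cdot 2 \left(-15\right)\right)} = \frac{-72 + \frac{943}{3}}{\frac{1}{4} \frac{1}{9 - 30} \left(487 - -90\right)} = \frac{727}{3 \frac{487 + 90}{4 \left(-21\right)}} = \frac{727}{3 \cdot \frac{1}{4} \left(- \frac{1}{21}\right) 577} = \frac{727}{3 \left(- \frac{577}{84}\right)} = \frac{727}{3} \left(- \frac{84}{577}\right) = - \frac{20356}{577}$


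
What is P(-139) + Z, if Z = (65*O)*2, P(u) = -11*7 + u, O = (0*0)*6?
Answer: -216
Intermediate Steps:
O = 0 (O = 0*6 = 0)
P(u) = -77 + u
Z = 0 (Z = (65*0)*2 = 0*2 = 0)
P(-139) + Z = (-77 - 139) + 0 = -216 + 0 = -216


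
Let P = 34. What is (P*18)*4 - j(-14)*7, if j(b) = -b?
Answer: 2350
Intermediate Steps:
(P*18)*4 - j(-14)*7 = (34*18)*4 - (-1*(-14))*7 = 612*4 - 14*7 = 2448 - 1*98 = 2448 - 98 = 2350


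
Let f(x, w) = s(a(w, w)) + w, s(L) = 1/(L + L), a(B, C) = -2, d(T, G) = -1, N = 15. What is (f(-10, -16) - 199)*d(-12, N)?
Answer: 861/4 ≈ 215.25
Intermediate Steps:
s(L) = 1/(2*L)
f(x, w) = -¼ + w (f(x, w) = (½)/(-2) + w = (½)*(-½) + w = -¼ + w)
(f(-10, -16) - 199)*d(-12, N) = ((-¼ - 16) - 199)*(-1) = (-65/4 - 199)*(-1) = -861/4*(-1) = 861/4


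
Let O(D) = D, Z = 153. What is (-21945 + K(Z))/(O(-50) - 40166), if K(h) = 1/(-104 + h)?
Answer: 134413/246323 ≈ 0.54568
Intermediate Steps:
(-21945 + K(Z))/(O(-50) - 40166) = (-21945 + 1/(-104 + 153))/(-50 - 40166) = (-21945 + 1/49)/(-40216) = (-21945 + 1/49)*(-1/40216) = -1075304/49*(-1/40216) = 134413/246323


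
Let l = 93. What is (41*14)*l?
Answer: 53382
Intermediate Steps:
(41*14)*l = (41*14)*93 = 574*93 = 53382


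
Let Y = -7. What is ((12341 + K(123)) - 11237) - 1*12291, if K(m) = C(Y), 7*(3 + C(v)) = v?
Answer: -11191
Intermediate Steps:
C(v) = -3 + v/7
K(m) = -4 (K(m) = -3 + (⅐)*(-7) = -3 - 1 = -4)
((12341 + K(123)) - 11237) - 1*12291 = ((12341 - 4) - 11237) - 1*12291 = (12337 - 11237) - 12291 = 1100 - 12291 = -11191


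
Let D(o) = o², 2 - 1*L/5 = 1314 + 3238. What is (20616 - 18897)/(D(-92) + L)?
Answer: -573/4762 ≈ -0.12033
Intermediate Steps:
L = -22750 (L = 10 - 5*(1314 + 3238) = 10 - 5*4552 = 10 - 22760 = -22750)
(20616 - 18897)/(D(-92) + L) = (20616 - 18897)/((-92)² - 22750) = 1719/(8464 - 22750) = 1719/(-14286) = 1719*(-1/14286) = -573/4762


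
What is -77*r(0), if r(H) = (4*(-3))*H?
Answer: 0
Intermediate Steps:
r(H) = -12*H
-77*r(0) = -(-924)*0 = -77*0 = 0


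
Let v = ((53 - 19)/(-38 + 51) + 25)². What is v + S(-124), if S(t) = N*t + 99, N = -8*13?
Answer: 2325036/169 ≈ 13758.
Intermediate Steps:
N = -104
S(t) = 99 - 104*t (S(t) = -104*t + 99 = 99 - 104*t)
v = 128881/169 (v = (34/13 + 25)² = (359/13)² = 128881/169 ≈ 762.61)
v + S(-124) = 128881/169 + (99 - 104*(-124)) = 128881/169 + (99 + 12896) = 128881/169 + 12995 = 2325036/169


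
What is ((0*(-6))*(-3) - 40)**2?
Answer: 1600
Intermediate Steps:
((0*(-6))*(-3) - 40)**2 = (0*(-3) - 40)**2 = (0 - 40)**2 = (-40)**2 = 1600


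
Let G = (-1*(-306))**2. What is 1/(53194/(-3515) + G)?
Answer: 3515/329077346 ≈ 1.0681e-5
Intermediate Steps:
G = 93636 (G = 306**2 = 93636)
1/(53194/(-3515) + G) = 1/(53194/(-3515) + 93636) = 1/(53194*(-1/3515) + 93636) = 1/(-53194/3515 + 93636) = 1/(329077346/3515) = 3515/329077346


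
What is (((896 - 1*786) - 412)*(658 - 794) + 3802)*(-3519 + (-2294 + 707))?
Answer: -229126644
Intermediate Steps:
(((896 - 1*786) - 412)*(658 - 794) + 3802)*(-3519 + (-2294 + 707)) = (((896 - 786) - 412)*(-136) + 3802)*(-3519 - 1587) = ((110 - 412)*(-136) + 3802)*(-5106) = (-302*(-136) + 3802)*(-5106) = (41072 + 3802)*(-5106) = 44874*(-5106) = -229126644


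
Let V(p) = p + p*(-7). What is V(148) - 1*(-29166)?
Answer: 28278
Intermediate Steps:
V(p) = -6*p (V(p) = p - 7*p = -6*p)
V(148) - 1*(-29166) = -6*148 - 1*(-29166) = -888 + 29166 = 28278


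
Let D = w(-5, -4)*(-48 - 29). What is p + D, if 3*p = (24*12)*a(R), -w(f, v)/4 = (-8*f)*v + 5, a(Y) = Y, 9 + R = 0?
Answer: -48604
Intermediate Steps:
R = -9 (R = -9 + 0 = -9)
w(f, v) = -20 + 32*f*v (w(f, v) = -4*((-8*f)*v + 5) = -4*(-8*f*v + 5) = -4*(5 - 8*f*v) = -20 + 32*f*v)
D = -47740 (D = (-20 + 32*(-5)*(-4))*(-48 - 29) = (-20 + 640)*(-77) = 620*(-77) = -47740)
p = -864 (p = ((24*12)*(-9))/3 = (288*(-9))/3 = (1/3)*(-2592) = -864)
p + D = -864 - 47740 = -48604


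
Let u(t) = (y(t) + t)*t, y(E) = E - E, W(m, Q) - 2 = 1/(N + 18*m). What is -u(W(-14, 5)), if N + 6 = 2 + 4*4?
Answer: -229441/57600 ≈ -3.9833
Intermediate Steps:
N = 12 (N = -6 + (2 + 4*4) = -6 + (2 + 16) = -6 + 18 = 12)
W(m, Q) = 2 + 1/(12 + 18*m)
y(E) = 0
u(t) = t**2 (u(t) = (0 + t)*t = t*t = t**2)
-u(W(-14, 5)) = -((25 + 36*(-14))/(6*(2 + 3*(-14))))**2 = -((25 - 504)/(6*(2 - 42)))**2 = -((1/6)*(-479)/(-40))**2 = -((1/6)*(-1/40)*(-479))**2 = -(479/240)**2 = -1*229441/57600 = -229441/57600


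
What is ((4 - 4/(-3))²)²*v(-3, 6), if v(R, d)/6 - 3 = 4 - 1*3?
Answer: 524288/27 ≈ 19418.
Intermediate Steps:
v(R, d) = 24 (v(R, d) = 18 + 6*(4 - 1*3) = 18 + 6*(4 - 3) = 18 + 6*1 = 18 + 6 = 24)
((4 - 4/(-3))²)²*v(-3, 6) = ((4 - 4/(-3))²)²*24 = ((4 - 4*(-⅓))²)²*24 = ((4 + 4/3)²)²*24 = ((16/3)²)²*24 = (256/9)²*24 = (65536/81)*24 = 524288/27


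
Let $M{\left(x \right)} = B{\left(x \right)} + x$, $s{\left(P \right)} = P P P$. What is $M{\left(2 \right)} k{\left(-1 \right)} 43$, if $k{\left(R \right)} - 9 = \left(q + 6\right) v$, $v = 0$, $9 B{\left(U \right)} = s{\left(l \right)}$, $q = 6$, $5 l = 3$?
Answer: $\frac{97911}{125} \approx 783.29$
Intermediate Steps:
$l = \frac{3}{5}$ ($l = \frac{1}{5} \cdot 3 = \frac{3}{5} \approx 0.6$)
$s{\left(P \right)} = P^{3}$ ($s{\left(P \right)} = P^{2} P = P^{3}$)
$B{\left(U \right)} = \frac{3}{125}$ ($B{\left(U \right)} = \frac{\left(\frac{3}{5}\right)^{3}}{9} = \frac{1}{9} \cdot \frac{27}{125} = \frac{3}{125}$)
$k{\left(R \right)} = 9$ ($k{\left(R \right)} = 9 + \left(6 + 6\right) 0 = 9 + 12 \cdot 0 = 9 + 0 = 9$)
$M{\left(x \right)} = \frac{3}{125} + x$
$M{\left(2 \right)} k{\left(-1 \right)} 43 = \left(\frac{3}{125} + 2\right) 9 \cdot 43 = \frac{253}{125} \cdot 9 \cdot 43 = \frac{2277}{125} \cdot 43 = \frac{97911}{125}$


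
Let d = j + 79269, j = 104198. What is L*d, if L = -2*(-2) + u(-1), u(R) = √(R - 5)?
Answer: 733868 + 183467*I*√6 ≈ 7.3387e+5 + 4.494e+5*I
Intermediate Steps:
d = 183467 (d = 104198 + 79269 = 183467)
u(R) = √(-5 + R)
L = 4 + I*√6 (L = -2*(-2) + √(-5 - 1) = 4 + √(-6) = 4 + I*√6 ≈ 4.0 + 2.4495*I)
L*d = (4 + I*√6)*183467 = 733868 + 183467*I*√6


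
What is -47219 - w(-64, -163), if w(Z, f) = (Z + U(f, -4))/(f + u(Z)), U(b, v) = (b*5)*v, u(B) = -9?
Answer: -2029618/43 ≈ -47200.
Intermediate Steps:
U(b, v) = 5*b*v (U(b, v) = (5*b)*v = 5*b*v)
w(Z, f) = (Z - 20*f)/(-9 + f) (w(Z, f) = (Z + 5*f*(-4))/(f - 9) = (Z - 20*f)/(-9 + f))
-47219 - w(-64, -163) = -47219 - (-64 - 20*(-163))/(-9 - 163) = -47219 - (-64 + 3260)/(-172) = -47219 - (-1)*3196/172 = -47219 - 1*(-799/43) = -47219 + 799/43 = -2029618/43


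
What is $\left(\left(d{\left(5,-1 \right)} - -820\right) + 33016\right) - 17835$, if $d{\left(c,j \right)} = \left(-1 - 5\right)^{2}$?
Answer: $16037$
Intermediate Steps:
$d{\left(c,j \right)} = 36$ ($d{\left(c,j \right)} = \left(-6\right)^{2} = 36$)
$\left(\left(d{\left(5,-1 \right)} - -820\right) + 33016\right) - 17835 = \left(\left(36 - -820\right) + 33016\right) - 17835 = \left(\left(36 + 820\right) + 33016\right) - 17835 = \left(856 + 33016\right) - 17835 = 33872 - 17835 = 16037$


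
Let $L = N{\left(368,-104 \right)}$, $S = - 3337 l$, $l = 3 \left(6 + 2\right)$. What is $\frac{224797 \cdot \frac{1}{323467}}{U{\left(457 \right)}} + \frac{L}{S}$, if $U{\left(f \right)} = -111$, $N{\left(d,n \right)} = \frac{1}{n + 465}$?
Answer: $- \frac{722146068437}{115341368602424} \approx -0.0062609$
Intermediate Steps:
$l = 24$ ($l = 3 \cdot 8 = 24$)
$S = -80088$ ($S = \left(-3337\right) 24 = -80088$)
$N{\left(d,n \right)} = \frac{1}{465 + n}$
$L = \frac{1}{361}$ ($L = \frac{1}{465 - 104} = \frac{1}{361} \approx 0.0027701$)
$\frac{224797 \cdot \frac{1}{323467}}{U{\left(457 \right)}} + \frac{L}{S} = \frac{224797 \cdot \frac{1}{323467}}{-111} + \frac{1}{361 \left(-80088\right)} = 224797 \cdot \frac{1}{323467} \left(- \frac{1}{111}\right) + \frac{1}{361} \left(- \frac{1}{80088}\right) = \frac{224797}{323467} \left(- \frac{1}{111}\right) - \frac{1}{28911768} = - \frac{224797}{35904837} - \frac{1}{28911768} = - \frac{722146068437}{115341368602424}$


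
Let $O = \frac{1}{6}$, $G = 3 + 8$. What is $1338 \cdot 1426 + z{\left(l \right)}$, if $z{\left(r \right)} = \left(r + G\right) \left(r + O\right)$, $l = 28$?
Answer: $\frac{3818173}{2} \approx 1.9091 \cdot 10^{6}$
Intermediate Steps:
$G = 11$
$O = \frac{1}{6} \approx 0.16667$
$z{\left(r \right)} = \left(11 + r\right) \left(\frac{1}{6} + r\right)$ ($z{\left(r \right)} = \left(r + 11\right) \left(r + \frac{1}{6}\right) = \left(11 + r\right) \left(\frac{1}{6} + r\right)$)
$1338 \cdot 1426 + z{\left(l \right)} = 1338 \cdot 1426 + \left(\frac{11}{6} + 28^{2} + \frac{67}{6} \cdot 28\right) = 1907988 + \left(\frac{11}{6} + 784 + \frac{938}{3}\right) = 1907988 + \frac{2197}{2} = \frac{3818173}{2}$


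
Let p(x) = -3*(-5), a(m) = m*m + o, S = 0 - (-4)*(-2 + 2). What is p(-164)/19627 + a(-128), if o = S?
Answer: 321568783/19627 ≈ 16384.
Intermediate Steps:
S = 0 (S = 0 - (-4)*0 = 0 - 1*0 = 0 + 0 = 0)
o = 0
a(m) = m**2 (a(m) = m*m + 0 = m**2 + 0 = m**2)
p(x) = 15
p(-164)/19627 + a(-128) = 15/19627 + (-128)**2 = 15*(1/19627) + 16384 = 15/19627 + 16384 = 321568783/19627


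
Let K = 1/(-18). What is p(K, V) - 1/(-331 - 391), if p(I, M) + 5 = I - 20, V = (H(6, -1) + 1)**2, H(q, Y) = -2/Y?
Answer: -81401/3249 ≈ -25.054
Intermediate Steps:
K = -1/18 ≈ -0.055556
V = 9 (V = (-2/(-1) + 1)**2 = (-2*(-1) + 1)**2 = (2 + 1)**2 = 3**2 = 9)
p(I, M) = -25 + I (p(I, M) = -5 + (I - 20) = -5 + (-20 + I) = -25 + I)
p(K, V) - 1/(-331 - 391) = (-25 - 1/18) - 1/(-331 - 391) = -451/18 - 1/(-722) = -451/18 - 1*(-1/722) = -451/18 + 1/722 = -81401/3249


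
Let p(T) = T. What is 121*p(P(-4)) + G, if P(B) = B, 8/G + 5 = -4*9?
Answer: -19852/41 ≈ -484.20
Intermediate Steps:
G = -8/41 (G = 8/(-5 - 4*9) = 8/(-5 - 36) = 8/(-41) = 8*(-1/41) = -8/41 ≈ -0.19512)
121*p(P(-4)) + G = 121*(-4) - 8/41 = -484 - 8/41 = -19852/41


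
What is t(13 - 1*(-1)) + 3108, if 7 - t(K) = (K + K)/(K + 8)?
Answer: 34251/11 ≈ 3113.7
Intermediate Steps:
t(K) = 7 - 2*K/(8 + K) (t(K) = 7 - (K + K)/(K + 8) = 7 - 2*K/(8 + K))
t(13 - 1*(-1)) + 3108 = (56 + 5*(13 - 1*(-1)))/(8 + (13 - 1*(-1))) + 3108 = (56 + 5*(13 + 1))/(8 + (13 + 1)) + 3108 = (56 + 5*14)/(8 + 14) + 3108 = (56 + 70)/22 + 3108 = (1/22)*126 + 3108 = 63/11 + 3108 = 34251/11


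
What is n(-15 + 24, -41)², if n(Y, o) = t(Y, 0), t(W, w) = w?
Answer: 0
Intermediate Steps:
n(Y, o) = 0
n(-15 + 24, -41)² = 0² = 0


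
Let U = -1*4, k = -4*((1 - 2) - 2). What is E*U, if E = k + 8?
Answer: -80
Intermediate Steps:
k = 12 (k = -4*(-1 - 2) = -4*(-3) = 12)
E = 20 (E = 12 + 8 = 20)
U = -4
E*U = 20*(-4) = -80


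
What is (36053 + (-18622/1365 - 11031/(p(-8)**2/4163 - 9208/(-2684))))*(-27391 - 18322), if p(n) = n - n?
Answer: -4714861309927453/3142230 ≈ -1.5005e+9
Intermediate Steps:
p(n) = 0
(36053 + (-18622/1365 - 11031/(p(-8)**2/4163 - 9208/(-2684))))*(-27391 - 18322) = (36053 + (-18622/1365 - 11031/(0**2/4163 - 9208/(-2684))))*(-27391 - 18322) = (36053 + (-18622*1/1365 - 11031/(0*(1/4163) - 9208*(-1/2684))))*(-45713) = (36053 + (-18622/1365 - 11031/(0 + 2302/671)))*(-45713) = (36053 + (-18622/1365 - 11031/2302/671))*(-45713) = (36053 + (-18622/1365 - 11031*671/2302))*(-45713) = (36053 + (-18622/1365 - 7401801/2302))*(-45713) = (36053 - 10146326209/3142230)*(-45713) = (103140491981/3142230)*(-45713) = -4714861309927453/3142230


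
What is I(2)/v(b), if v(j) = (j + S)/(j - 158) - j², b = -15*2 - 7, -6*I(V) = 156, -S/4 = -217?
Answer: 845/44631 ≈ 0.018933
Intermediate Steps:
S = 868 (S = -4*(-217) = 868)
I(V) = -26 (I(V) = -⅙*156 = -26)
b = -37 (b = -30 - 7 = -37)
v(j) = -j² + (868 + j)/(-158 + j) (v(j) = (j + 868)/(j - 158) - j² = (868 + j)/(-158 + j) - j² = -j² + (868 + j)/(-158 + j))
I(2)/v(b) = -26*(-158 - 37)/(868 - 37 - 1*(-37)³ + 158*(-37)²) = -26*(-195/(868 - 37 - 1*(-50653) + 158*1369)) = -26*(-195/(868 - 37 + 50653 + 216302)) = -26/((-1/195*267786)) = -26/(-89262/65) = -26*(-65/89262) = 845/44631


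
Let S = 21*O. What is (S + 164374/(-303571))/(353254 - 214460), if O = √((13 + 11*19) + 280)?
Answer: -82187/21066916687 + 21*√502/138794 ≈ 0.0033861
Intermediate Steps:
O = √502 (O = √((13 + 209) + 280) = √(222 + 280) = √502 ≈ 22.405)
S = 21*√502 ≈ 470.51
(S + 164374/(-303571))/(353254 - 214460) = (21*√502 + 164374/(-303571))/(353254 - 214460) = (21*√502 + 164374*(-1/303571))/138794 = (21*√502 - 164374/303571)*(1/138794) = (-164374/303571 + 21*√502)*(1/138794) = -82187/21066916687 + 21*√502/138794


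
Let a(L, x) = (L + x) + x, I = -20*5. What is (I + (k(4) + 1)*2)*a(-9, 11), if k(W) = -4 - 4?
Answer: -1482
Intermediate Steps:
I = -100
k(W) = -8
a(L, x) = L + 2*x
(I + (k(4) + 1)*2)*a(-9, 11) = (-100 + (-8 + 1)*2)*(-9 + 2*11) = (-100 - 7*2)*(-9 + 22) = (-100 - 14)*13 = -114*13 = -1482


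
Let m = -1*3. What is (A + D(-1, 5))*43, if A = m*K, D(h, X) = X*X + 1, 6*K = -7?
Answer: 2537/2 ≈ 1268.5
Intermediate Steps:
K = -7/6 (K = (⅙)*(-7) = -7/6 ≈ -1.1667)
m = -3
D(h, X) = 1 + X² (D(h, X) = X² + 1 = 1 + X²)
A = 7/2 (A = -3*(-7/6) = 7/2 ≈ 3.5000)
(A + D(-1, 5))*43 = (7/2 + (1 + 5²))*43 = (7/2 + (1 + 25))*43 = (7/2 + 26)*43 = (59/2)*43 = 2537/2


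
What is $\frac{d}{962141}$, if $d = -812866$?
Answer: $- \frac{812866}{962141} \approx -0.84485$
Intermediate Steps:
$\frac{d}{962141} = - \frac{812866}{962141}$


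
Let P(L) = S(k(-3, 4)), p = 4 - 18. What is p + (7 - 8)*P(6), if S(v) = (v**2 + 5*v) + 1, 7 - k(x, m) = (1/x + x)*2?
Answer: -2431/9 ≈ -270.11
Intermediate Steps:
p = -14
k(x, m) = 7 - 2*x - 2/x (k(x, m) = 7 - (1/x + x)*2 = 7 - (x + 1/x)*2 = 7 - (2*x + 2/x) = 7 + (-2*x - 2/x) = 7 - 2*x - 2/x)
S(v) = 1 + v**2 + 5*v
P(L) = 2305/9 (P(L) = 1 + (7 - 2*(-3) - 2/(-3))**2 + 5*(7 - 2*(-3) - 2/(-3)) = 1 + (7 + 6 - 2*(-1/3))**2 + 5*(7 + 6 - 2*(-1/3)) = 1 + (7 + 6 + 2/3)**2 + 5*(7 + 6 + 2/3) = 1 + (41/3)**2 + 5*(41/3) = 1 + 1681/9 + 205/3 = 2305/9)
p + (7 - 8)*P(6) = -14 + (7 - 8)*(2305/9) = -14 - 1*2305/9 = -14 - 2305/9 = -2431/9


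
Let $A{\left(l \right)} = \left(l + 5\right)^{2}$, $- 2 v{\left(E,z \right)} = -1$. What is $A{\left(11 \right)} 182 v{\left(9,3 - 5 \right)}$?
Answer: $23296$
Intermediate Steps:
$v{\left(E,z \right)} = \frac{1}{2}$ ($v{\left(E,z \right)} = \left(- \frac{1}{2}\right) \left(-1\right) = \frac{1}{2}$)
$A{\left(l \right)} = \left(5 + l\right)^{2}$
$A{\left(11 \right)} 182 v{\left(9,3 - 5 \right)} = \left(5 + 11\right)^{2} \cdot 182 \cdot \frac{1}{2} = 16^{2} \cdot 182 \cdot \frac{1}{2} = 256 \cdot 182 \cdot \frac{1}{2} = 46592 \cdot \frac{1}{2} = 23296$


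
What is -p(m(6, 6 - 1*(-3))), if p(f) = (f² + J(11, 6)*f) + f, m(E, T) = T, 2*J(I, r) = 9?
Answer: -261/2 ≈ -130.50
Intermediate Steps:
J(I, r) = 9/2 (J(I, r) = (½)*9 = 9/2)
p(f) = f² + 11*f/2 (p(f) = (f² + 9*f/2) + f = f² + 11*f/2)
-p(m(6, 6 - 1*(-3))) = -(6 - 1*(-3))*(11 + 2*(6 - 1*(-3)))/2 = -(6 + 3)*(11 + 2*(6 + 3))/2 = -9*(11 + 2*9)/2 = -9*(11 + 18)/2 = -9*29/2 = -1*261/2 = -261/2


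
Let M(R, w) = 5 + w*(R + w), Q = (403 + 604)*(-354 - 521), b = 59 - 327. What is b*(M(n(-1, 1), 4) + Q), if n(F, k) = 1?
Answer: 236134800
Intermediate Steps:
b = -268
Q = -881125 (Q = 1007*(-875) = -881125)
b*(M(n(-1, 1), 4) + Q) = -268*((5 + 4² + 1*4) - 881125) = -268*((5 + 16 + 4) - 881125) = -268*(25 - 881125) = -268*(-881100) = 236134800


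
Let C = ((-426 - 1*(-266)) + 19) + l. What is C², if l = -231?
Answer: 138384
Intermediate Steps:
C = -372 (C = ((-426 - 1*(-266)) + 19) - 231 = ((-426 + 266) + 19) - 231 = (-160 + 19) - 231 = -141 - 231 = -372)
C² = (-372)² = 138384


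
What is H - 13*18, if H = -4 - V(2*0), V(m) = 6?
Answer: -244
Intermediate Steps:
H = -10 (H = -4 - 1*6 = -4 - 6 = -10)
H - 13*18 = -10 - 13*18 = -10 - 234 = -244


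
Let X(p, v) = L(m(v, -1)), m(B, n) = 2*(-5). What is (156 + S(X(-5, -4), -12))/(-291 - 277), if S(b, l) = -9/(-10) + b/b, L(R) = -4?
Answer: -1579/5680 ≈ -0.27799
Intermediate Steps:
m(B, n) = -10
X(p, v) = -4
S(b, l) = 19/10 (S(b, l) = -9*(-1/10) + 1 = 9/10 + 1 = 19/10)
(156 + S(X(-5, -4), -12))/(-291 - 277) = (156 + 19/10)/(-291 - 277) = (1579/10)/(-568) = (1579/10)*(-1/568) = -1579/5680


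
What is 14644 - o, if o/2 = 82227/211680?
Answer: 516612911/35280 ≈ 14643.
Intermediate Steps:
o = 27409/35280 (o = 2*(82227/211680) = 2*(82227*(1/211680)) = 2*(27409/70560) = 27409/35280 ≈ 0.77690)
14644 - o = 14644 - 1*27409/35280 = 14644 - 27409/35280 = 516612911/35280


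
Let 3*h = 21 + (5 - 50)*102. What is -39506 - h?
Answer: -37983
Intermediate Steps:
h = -1523 (h = (21 + (5 - 50)*102)/3 = (21 - 45*102)/3 = (21 - 4590)/3 = (1/3)*(-4569) = -1523)
-39506 - h = -39506 - 1*(-1523) = -39506 + 1523 = -37983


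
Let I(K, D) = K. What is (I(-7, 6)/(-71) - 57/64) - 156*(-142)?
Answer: 100655089/4544 ≈ 22151.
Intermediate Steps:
(I(-7, 6)/(-71) - 57/64) - 156*(-142) = (-7/(-71) - 57/64) - 156*(-142) = (-7*(-1/71) - 57*1/64) + 22152 = (7/71 - 57/64) + 22152 = -3599/4544 + 22152 = 100655089/4544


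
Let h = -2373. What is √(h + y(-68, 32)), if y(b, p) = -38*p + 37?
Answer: 4*I*√222 ≈ 59.599*I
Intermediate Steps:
y(b, p) = 37 - 38*p
√(h + y(-68, 32)) = √(-2373 + (37 - 38*32)) = √(-2373 + (37 - 1216)) = √(-2373 - 1179) = √(-3552) = 4*I*√222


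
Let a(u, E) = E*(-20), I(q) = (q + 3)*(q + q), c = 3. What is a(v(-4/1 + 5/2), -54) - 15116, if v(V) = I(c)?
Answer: -14036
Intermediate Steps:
I(q) = 2*q*(3 + q) (I(q) = (3 + q)*(2*q) = 2*q*(3 + q))
v(V) = 36 (v(V) = 2*3*(3 + 3) = 2*3*6 = 36)
a(u, E) = -20*E
a(v(-4/1 + 5/2), -54) - 15116 = -20*(-54) - 15116 = 1080 - 15116 = -14036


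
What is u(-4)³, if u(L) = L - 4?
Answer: -512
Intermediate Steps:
u(L) = -4 + L
u(-4)³ = (-4 - 4)³ = (-8)³ = -512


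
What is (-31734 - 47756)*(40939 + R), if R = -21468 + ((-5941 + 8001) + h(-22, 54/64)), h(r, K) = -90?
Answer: -1704345090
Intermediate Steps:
R = -19498 (R = -21468 + ((-5941 + 8001) - 90) = -21468 + (2060 - 90) = -21468 + 1970 = -19498)
(-31734 - 47756)*(40939 + R) = (-31734 - 47756)*(40939 - 19498) = -79490*21441 = -1704345090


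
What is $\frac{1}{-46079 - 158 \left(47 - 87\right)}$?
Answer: $- \frac{1}{39759} \approx -2.5152 \cdot 10^{-5}$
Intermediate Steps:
$\frac{1}{-46079 - 158 \left(47 - 87\right)} = \frac{1}{-46079 - -6320} = \frac{1}{-46079 + 6320} = \frac{1}{-39759} = - \frac{1}{39759}$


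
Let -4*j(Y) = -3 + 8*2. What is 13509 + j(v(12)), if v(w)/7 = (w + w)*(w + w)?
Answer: 54023/4 ≈ 13506.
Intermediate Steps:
v(w) = 28*w**2 (v(w) = 7*((w + w)*(w + w)) = 7*((2*w)*(2*w)) = 7*(4*w**2) = 28*w**2)
j(Y) = -13/4 (j(Y) = -(-3 + 8*2)/4 = -(-3 + 16)/4 = -1/4*13 = -13/4)
13509 + j(v(12)) = 13509 - 13/4 = 54023/4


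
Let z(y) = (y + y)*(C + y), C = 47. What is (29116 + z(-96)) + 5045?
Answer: 43569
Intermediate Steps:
z(y) = 2*y*(47 + y) (z(y) = (y + y)*(47 + y) = (2*y)*(47 + y) = 2*y*(47 + y))
(29116 + z(-96)) + 5045 = (29116 + 2*(-96)*(47 - 96)) + 5045 = (29116 + 2*(-96)*(-49)) + 5045 = (29116 + 9408) + 5045 = 38524 + 5045 = 43569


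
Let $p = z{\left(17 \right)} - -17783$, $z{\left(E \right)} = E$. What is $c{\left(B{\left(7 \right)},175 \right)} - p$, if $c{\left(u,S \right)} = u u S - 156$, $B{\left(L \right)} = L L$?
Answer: $402219$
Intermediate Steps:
$B{\left(L \right)} = L^{2}$
$c{\left(u,S \right)} = -156 + S u^{2}$ ($c{\left(u,S \right)} = u^{2} S - 156 = S u^{2} - 156 = -156 + S u^{2}$)
$p = 17800$ ($p = 17 - -17783 = 17 + 17783 = 17800$)
$c{\left(B{\left(7 \right)},175 \right)} - p = \left(-156 + 175 \left(7^{2}\right)^{2}\right) - 17800 = \left(-156 + 175 \cdot 49^{2}\right) - 17800 = \left(-156 + 175 \cdot 2401\right) - 17800 = \left(-156 + 420175\right) - 17800 = 420019 - 17800 = 402219$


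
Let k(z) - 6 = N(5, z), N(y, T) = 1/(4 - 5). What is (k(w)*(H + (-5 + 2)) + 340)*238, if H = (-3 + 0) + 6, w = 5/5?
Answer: 80920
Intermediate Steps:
w = 1 (w = 5*(⅕) = 1)
N(y, T) = -1 (N(y, T) = 1/(-1) = -1)
k(z) = 5 (k(z) = 6 - 1 = 5)
H = 3 (H = -3 + 6 = 3)
(k(w)*(H + (-5 + 2)) + 340)*238 = (5*(3 + (-5 + 2)) + 340)*238 = (5*(3 - 3) + 340)*238 = (5*0 + 340)*238 = (0 + 340)*238 = 340*238 = 80920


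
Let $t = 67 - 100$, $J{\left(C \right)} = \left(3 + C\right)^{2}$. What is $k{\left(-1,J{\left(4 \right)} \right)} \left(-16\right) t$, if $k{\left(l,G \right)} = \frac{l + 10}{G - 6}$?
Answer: $\frac{4752}{43} \approx 110.51$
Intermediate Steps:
$k{\left(l,G \right)} = \frac{10 + l}{-6 + G}$
$t = -33$ ($t = 67 - 100 = -33$)
$k{\left(-1,J{\left(4 \right)} \right)} \left(-16\right) t = \frac{10 - 1}{-6 + \left(3 + 4\right)^{2}} \left(-16\right) \left(-33\right) = \frac{1}{-6 + 7^{2}} \cdot 9 \left(-16\right) \left(-33\right) = \frac{1}{-6 + 49} \cdot 9 \left(-16\right) \left(-33\right) = \frac{1}{43} \cdot 9 \left(-16\right) \left(-33\right) = \frac{9}{43} \left(-16\right) \left(-33\right) = \left(- \frac{144}{43}\right) \left(-33\right) = \frac{4752}{43}$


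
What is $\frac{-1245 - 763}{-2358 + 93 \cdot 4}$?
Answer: $\frac{1004}{993} \approx 1.0111$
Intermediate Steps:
$\frac{-1245 - 763}{-2358 + 93 \cdot 4} = - \frac{2008}{-2358 + 372} = - \frac{2008}{-1986} = \left(-2008\right) \left(- \frac{1}{1986}\right) = \frac{1004}{993}$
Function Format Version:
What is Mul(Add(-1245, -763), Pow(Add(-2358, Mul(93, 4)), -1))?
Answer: Rational(1004, 993) ≈ 1.0111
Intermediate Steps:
Mul(Add(-1245, -763), Pow(Add(-2358, Mul(93, 4)), -1)) = Mul(-2008, Pow(Add(-2358, 372), -1)) = Mul(-2008, Pow(-1986, -1)) = Mul(-2008, Rational(-1, 1986)) = Rational(1004, 993)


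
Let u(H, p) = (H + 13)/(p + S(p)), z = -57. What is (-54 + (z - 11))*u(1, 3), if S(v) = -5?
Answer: 854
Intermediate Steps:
u(H, p) = (13 + H)/(-5 + p) (u(H, p) = (H + 13)/(p - 5) = (13 + H)/(-5 + p))
(-54 + (z - 11))*u(1, 3) = (-54 + (-57 - 11))*((13 + 1)/(-5 + 3)) = (-54 - 68)*(14/(-2)) = -(-61)*14 = -122*(-7) = 854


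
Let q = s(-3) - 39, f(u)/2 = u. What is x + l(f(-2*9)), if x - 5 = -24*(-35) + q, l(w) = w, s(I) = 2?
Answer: 772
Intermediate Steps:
f(u) = 2*u
q = -37 (q = 2 - 39 = -37)
x = 808 (x = 5 + (-24*(-35) - 37) = 5 + (840 - 37) = 5 + 803 = 808)
x + l(f(-2*9)) = 808 + 2*(-2*9) = 808 + 2*(-18) = 808 - 36 = 772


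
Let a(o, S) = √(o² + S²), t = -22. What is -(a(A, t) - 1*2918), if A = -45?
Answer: 2918 - √2509 ≈ 2867.9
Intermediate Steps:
a(o, S) = √(S² + o²)
-(a(A, t) - 1*2918) = -(√((-22)² + (-45)²) - 1*2918) = -(√(484 + 2025) - 2918) = -(√2509 - 2918) = -(-2918 + √2509) = 2918 - √2509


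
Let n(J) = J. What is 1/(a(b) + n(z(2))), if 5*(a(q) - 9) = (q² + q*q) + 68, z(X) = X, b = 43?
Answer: 5/3821 ≈ 0.0013086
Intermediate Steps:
a(q) = 113/5 + 2*q²/5 (a(q) = 9 + ((q² + q*q) + 68)/5 = 9 + ((q² + q²) + 68)/5 = 9 + (2*q² + 68)/5 = 9 + (68 + 2*q²)/5 = 9 + (68/5 + 2*q²/5) = 113/5 + 2*q²/5)
1/(a(b) + n(z(2))) = 1/((113/5 + (⅖)*43²) + 2) = 1/((113/5 + (⅖)*1849) + 2) = 1/((113/5 + 3698/5) + 2) = 1/(3811/5 + 2) = 1/(3821/5) = 5/3821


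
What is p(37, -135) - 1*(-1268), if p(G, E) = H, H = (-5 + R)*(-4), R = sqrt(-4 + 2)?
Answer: 1288 - 4*I*sqrt(2) ≈ 1288.0 - 5.6569*I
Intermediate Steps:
R = I*sqrt(2) (R = sqrt(-2) = I*sqrt(2) ≈ 1.4142*I)
H = 20 - 4*I*sqrt(2) (H = (-5 + I*sqrt(2))*(-4) = 20 - 4*I*sqrt(2) ≈ 20.0 - 5.6569*I)
p(G, E) = 20 - 4*I*sqrt(2)
p(37, -135) - 1*(-1268) = (20 - 4*I*sqrt(2)) - 1*(-1268) = (20 - 4*I*sqrt(2)) + 1268 = 1288 - 4*I*sqrt(2)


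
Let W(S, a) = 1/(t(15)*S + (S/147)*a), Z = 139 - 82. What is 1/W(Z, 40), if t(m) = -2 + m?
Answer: 37069/49 ≈ 756.51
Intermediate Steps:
Z = 57
W(S, a) = 1/(13*S + S*a/147) (W(S, a) = 1/((-2 + 15)*S + (S/147)*a) = 1/(13*S + (S*(1/147))*a) = 1/(13*S + (S/147)*a) = 1/(13*S + S*a/147))
1/W(Z, 40) = 1/(147/(57*(1911 + 40))) = 1/(147*(1/57)/1951) = 1/(147*(1/57)*(1/1951)) = 1/(49/37069) = 37069/49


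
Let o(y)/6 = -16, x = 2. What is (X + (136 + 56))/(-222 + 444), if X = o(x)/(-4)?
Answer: 36/37 ≈ 0.97297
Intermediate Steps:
o(y) = -96 (o(y) = 6*(-16) = -96)
X = 24 (X = -96/(-4) = -96*(-1/4) = 24)
(X + (136 + 56))/(-222 + 444) = (24 + (136 + 56))/(-222 + 444) = (24 + 192)/222 = 216*(1/222) = 36/37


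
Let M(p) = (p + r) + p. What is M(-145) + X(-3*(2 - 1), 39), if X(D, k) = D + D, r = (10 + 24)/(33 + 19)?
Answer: -7679/26 ≈ -295.35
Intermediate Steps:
r = 17/26 (r = 34/52 = 34*(1/52) = 17/26 ≈ 0.65385)
X(D, k) = 2*D
M(p) = 17/26 + 2*p (M(p) = (p + 17/26) + p = (17/26 + p) + p = 17/26 + 2*p)
M(-145) + X(-3*(2 - 1), 39) = (17/26 + 2*(-145)) + 2*(-3*(2 - 1)) = (17/26 - 290) + 2*(-3*1) = -7523/26 + 2*(-3) = -7523/26 - 6 = -7679/26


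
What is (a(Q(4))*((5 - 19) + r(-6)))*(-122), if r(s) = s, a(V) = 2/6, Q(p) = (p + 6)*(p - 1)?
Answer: 2440/3 ≈ 813.33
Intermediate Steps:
Q(p) = (-1 + p)*(6 + p) (Q(p) = (6 + p)*(-1 + p) = (-1 + p)*(6 + p))
a(V) = ⅓ (a(V) = 2*(⅙) = ⅓)
(a(Q(4))*((5 - 19) + r(-6)))*(-122) = (((5 - 19) - 6)/3)*(-122) = ((-14 - 6)/3)*(-122) = ((⅓)*(-20))*(-122) = -20/3*(-122) = 2440/3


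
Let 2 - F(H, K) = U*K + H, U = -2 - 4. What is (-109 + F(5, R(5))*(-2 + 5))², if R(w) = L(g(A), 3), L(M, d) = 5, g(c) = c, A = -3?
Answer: 784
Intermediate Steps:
U = -6
R(w) = 5
F(H, K) = 2 - H + 6*K (F(H, K) = 2 - (-6*K + H) = 2 - (H - 6*K) = 2 + (-H + 6*K) = 2 - H + 6*K)
(-109 + F(5, R(5))*(-2 + 5))² = (-109 + (2 - 1*5 + 6*5)*(-2 + 5))² = (-109 + (2 - 5 + 30)*3)² = (-109 + 27*3)² = (-109 + 81)² = (-28)² = 784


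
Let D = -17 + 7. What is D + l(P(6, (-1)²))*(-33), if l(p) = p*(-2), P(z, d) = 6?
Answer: 386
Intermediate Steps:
D = -10
l(p) = -2*p
D + l(P(6, (-1)²))*(-33) = -10 - 2*6*(-33) = -10 - 12*(-33) = -10 + 396 = 386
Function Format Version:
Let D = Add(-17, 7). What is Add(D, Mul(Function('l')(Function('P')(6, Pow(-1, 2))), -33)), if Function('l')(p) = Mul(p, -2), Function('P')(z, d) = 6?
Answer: 386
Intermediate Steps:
D = -10
Function('l')(p) = Mul(-2, p)
Add(D, Mul(Function('l')(Function('P')(6, Pow(-1, 2))), -33)) = Add(-10, Mul(Mul(-2, 6), -33)) = Add(-10, Mul(-12, -33)) = Add(-10, 396) = 386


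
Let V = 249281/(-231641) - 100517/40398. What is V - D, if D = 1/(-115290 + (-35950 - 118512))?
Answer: -4498691538091301/1262147099623368 ≈ -3.5643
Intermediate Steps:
D = -1/269752 (D = 1/(-115290 - 154462) = 1/(-269752) = -1/269752 ≈ -3.7071e-6)
V = -33354312235/9357833118 (V = 249281*(-1/231641) - 100517*1/40398 = -249281/231641 - 100517/40398 = -33354312235/9357833118 ≈ -3.5643)
V - D = -33354312235/9357833118 - 1*(-1/269752) = -33354312235/9357833118 + 1/269752 = -4498691538091301/1262147099623368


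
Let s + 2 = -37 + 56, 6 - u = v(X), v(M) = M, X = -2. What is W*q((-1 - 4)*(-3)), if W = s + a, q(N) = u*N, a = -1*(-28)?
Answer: 5400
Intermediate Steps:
u = 8 (u = 6 - 1*(-2) = 6 + 2 = 8)
a = 28
q(N) = 8*N
s = 17 (s = -2 + (-37 + 56) = -2 + 19 = 17)
W = 45 (W = 17 + 28 = 45)
W*q((-1 - 4)*(-3)) = 45*(8*((-1 - 4)*(-3))) = 45*(8*(-5*(-3))) = 45*(8*15) = 45*120 = 5400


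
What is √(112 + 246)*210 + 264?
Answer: 264 + 210*√358 ≈ 4237.4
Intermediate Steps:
√(112 + 246)*210 + 264 = √358*210 + 264 = 210*√358 + 264 = 264 + 210*√358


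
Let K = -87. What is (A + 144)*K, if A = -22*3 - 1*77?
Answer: -87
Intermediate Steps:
A = -143 (A = -66 - 77 = -143)
(A + 144)*K = (-143 + 144)*(-87) = 1*(-87) = -87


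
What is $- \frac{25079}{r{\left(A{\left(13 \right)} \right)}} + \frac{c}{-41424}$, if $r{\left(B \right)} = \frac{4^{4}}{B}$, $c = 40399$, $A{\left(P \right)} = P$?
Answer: $- \frac{844730287}{662784} \approx -1274.5$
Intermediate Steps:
$r{\left(B \right)} = \frac{256}{B}$
$- \frac{25079}{r{\left(A{\left(13 \right)} \right)}} + \frac{c}{-41424} = - \frac{25079}{256 \cdot \frac{1}{13}} + \frac{40399}{-41424} = - \frac{25079}{256 \cdot \frac{1}{13}} + 40399 \left(- \frac{1}{41424}\right) = - \frac{25079}{\frac{256}{13}} - \frac{40399}{41424} = \left(-25079\right) \frac{13}{256} - \frac{40399}{41424} = - \frac{326027}{256} - \frac{40399}{41424} = - \frac{844730287}{662784}$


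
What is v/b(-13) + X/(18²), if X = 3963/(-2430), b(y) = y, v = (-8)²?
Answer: -16813333/3411720 ≈ -4.9281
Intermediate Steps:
v = 64
X = -1321/810 (X = 3963*(-1/2430) = -1321/810 ≈ -1.6309)
v/b(-13) + X/(18²) = 64/(-13) - 1321/(810*(18²)) = 64*(-1/13) - 1321/810/324 = -64/13 - 1321/810*1/324 = -64/13 - 1321/262440 = -16813333/3411720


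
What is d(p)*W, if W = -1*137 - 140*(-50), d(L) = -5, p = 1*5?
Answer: -34315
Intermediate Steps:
p = 5
W = 6863 (W = -137 + 7000 = 6863)
d(p)*W = -5*6863 = -34315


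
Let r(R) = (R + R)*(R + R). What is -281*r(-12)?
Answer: -161856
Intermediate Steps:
r(R) = 4*R**2 (r(R) = (2*R)*(2*R) = 4*R**2)
-281*r(-12) = -1124*(-12)**2 = -1124*144 = -281*576 = -161856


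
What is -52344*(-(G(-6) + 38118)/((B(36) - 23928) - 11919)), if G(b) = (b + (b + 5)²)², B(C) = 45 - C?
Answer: -110919844/1991 ≈ -55711.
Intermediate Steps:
G(b) = (b + (5 + b)²)²
-52344*(-(G(-6) + 38118)/((B(36) - 23928) - 11919)) = -52344*(-((-6 + (5 - 6)²)² + 38118)/(((45 - 1*36) - 23928) - 11919)) = -52344*(-((-6 + (-1)²)² + 38118)/(((45 - 36) - 23928) - 11919)) = -52344*(-((-6 + 1)² + 38118)/((9 - 23928) - 11919)) = -52344*(-((-5)² + 38118)/(-23919 - 11919)) = -52344/((-(-35838)/(25 + 38118))) = -52344/((-(-35838)/38143)) = -52344/((-1*(-35838/38143))) = -52344/35838/38143 = -52344*38143/35838 = -110919844/1991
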